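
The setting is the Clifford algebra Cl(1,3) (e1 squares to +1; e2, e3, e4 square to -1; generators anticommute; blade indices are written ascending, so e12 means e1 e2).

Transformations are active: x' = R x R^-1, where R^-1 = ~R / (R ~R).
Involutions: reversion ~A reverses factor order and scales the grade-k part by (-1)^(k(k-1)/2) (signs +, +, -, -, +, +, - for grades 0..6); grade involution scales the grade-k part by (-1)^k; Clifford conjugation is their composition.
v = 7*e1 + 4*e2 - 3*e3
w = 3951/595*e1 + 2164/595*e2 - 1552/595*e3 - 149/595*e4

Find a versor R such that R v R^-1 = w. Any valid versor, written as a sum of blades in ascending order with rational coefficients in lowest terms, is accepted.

Sketch: the shared square 24 makes R = v + w = 8116/595*e1 + 4544/595*e2 - 3337/595*e3 - 149/595*e4 the natural versor; its sandwich fixes that direction, negates (v - w)/2, and sends v to w.
Answer: 8116/595*e1 + 4544/595*e2 - 3337/595*e3 - 149/595*e4


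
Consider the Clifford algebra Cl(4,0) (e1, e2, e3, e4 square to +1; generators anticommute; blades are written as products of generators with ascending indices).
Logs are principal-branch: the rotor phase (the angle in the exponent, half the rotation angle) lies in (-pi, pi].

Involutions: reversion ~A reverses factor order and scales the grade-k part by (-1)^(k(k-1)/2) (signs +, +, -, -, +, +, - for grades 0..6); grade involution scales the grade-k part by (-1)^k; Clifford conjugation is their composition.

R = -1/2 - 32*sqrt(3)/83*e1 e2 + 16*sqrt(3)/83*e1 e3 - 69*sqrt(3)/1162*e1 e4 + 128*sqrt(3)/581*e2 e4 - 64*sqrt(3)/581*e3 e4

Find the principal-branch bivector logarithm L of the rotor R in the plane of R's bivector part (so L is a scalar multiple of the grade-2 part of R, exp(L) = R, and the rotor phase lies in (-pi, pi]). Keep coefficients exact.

The scalar part of R is -1/2, which pins the rotor phase on the principal branch; dividing the bivector part by the sine of that phase recovers the unit plane, and L is the phase times that plane.
Concretely: cos(phase) = -1/2 gives phase = ±2*pi/3, and since phase/sin(phase) is even the sign is immaterial: L = (phase/sin(phase)) * <R>_2 = (4*sqrt(3)*pi/9) * <R>_2.
Answer: -128*pi/249*e1 e2 + 64*pi/249*e1 e3 - 46*pi/581*e1 e4 + 512*pi/1743*e2 e4 - 256*pi/1743*e3 e4


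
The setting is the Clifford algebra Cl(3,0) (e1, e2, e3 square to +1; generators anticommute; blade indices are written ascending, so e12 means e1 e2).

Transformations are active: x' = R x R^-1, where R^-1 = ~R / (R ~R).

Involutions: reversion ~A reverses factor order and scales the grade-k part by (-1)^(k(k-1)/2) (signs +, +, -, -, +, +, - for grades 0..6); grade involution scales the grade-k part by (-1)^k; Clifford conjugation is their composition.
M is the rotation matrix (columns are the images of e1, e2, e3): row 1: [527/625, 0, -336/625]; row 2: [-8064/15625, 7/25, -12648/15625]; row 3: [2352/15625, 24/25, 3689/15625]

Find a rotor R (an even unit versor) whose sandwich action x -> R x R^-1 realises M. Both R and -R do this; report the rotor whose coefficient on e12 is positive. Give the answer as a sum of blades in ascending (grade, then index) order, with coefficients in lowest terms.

Method: write R = a + b12*e12 + b13*e13 + b23*e23 with a^2 + b12^2 + b13^2 + b23^2 = 1 (so R^-1 = ~R). Expanding the columns R e_j ~R gives tr M = 4a^2 - 1 and, from the antisymmetric part, M21 - M12 = -4a*b12, M13 - M31 = 4a*b13, M32 - M23 = -4a*b23.
Here tr M = 21239/15625, so a^2 = (1 + tr M)/4 = 9216/15625 and a = ±96/125. Taking a = 96/125: M21 - M12 = -8064/15625, M13 - M31 = -10752/15625, M32 - M23 = 27648/15625, giving b12 = 21/125, b13 = -28/125, b23 = -72/125, i.e. R = 96/125 + 21/125*e12 - 28/125*e13 - 72/125*e23.
Its e12 coefficient is already positive.
Answer: 96/125 + 21/125*e12 - 28/125*e13 - 72/125*e23. Sheet selection: the two-to-one cover makes ±R indistinguishable at the matrix level (trace 21239/15625), so uniqueness comes from the required sign on e12.


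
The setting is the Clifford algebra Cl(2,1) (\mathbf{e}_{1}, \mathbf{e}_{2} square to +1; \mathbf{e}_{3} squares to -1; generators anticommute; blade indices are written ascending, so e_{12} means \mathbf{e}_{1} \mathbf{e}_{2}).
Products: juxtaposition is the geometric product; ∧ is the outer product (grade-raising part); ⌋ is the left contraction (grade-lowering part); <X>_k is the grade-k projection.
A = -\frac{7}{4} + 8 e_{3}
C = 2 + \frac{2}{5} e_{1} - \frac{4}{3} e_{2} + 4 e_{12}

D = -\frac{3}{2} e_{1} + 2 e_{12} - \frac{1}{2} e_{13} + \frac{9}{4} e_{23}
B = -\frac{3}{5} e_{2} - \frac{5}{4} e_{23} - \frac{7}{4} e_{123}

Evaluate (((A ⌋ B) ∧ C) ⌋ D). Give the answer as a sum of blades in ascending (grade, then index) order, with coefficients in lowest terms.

step 1: -\frac{179}{20} e_{2} + 14 e_{12} + \frac{35}{16} e_{23} + \frac{49}{16} e_{123}
step 2: -\frac{179}{10} e_{2} + \frac{1579}{50} e_{12} + \frac{35}{8} e_{23} + 7 e_{123}
step 3: -\frac{42653}{800} + \frac{179}{5} e_{1} - \frac{1611}{40} e_{3}
Answer: -\frac{42653}{800} + \frac{179}{5} e_{1} - \frac{1611}{40} e_{3}


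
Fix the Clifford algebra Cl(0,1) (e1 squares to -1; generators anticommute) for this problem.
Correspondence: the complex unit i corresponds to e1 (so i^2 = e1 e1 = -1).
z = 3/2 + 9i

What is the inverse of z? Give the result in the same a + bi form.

In blades: z = 3/2 + 9*e1.
With qbar = 3/2 - 9*e1 (scalar fixed, mapped units negated), z qbar = 333/4 (the sum of squared coefficients), so z^-1 = qbar / (333/4) = 2/111 - 4/37*e1; translating back:
Answer: 2/111 - 4/37*i


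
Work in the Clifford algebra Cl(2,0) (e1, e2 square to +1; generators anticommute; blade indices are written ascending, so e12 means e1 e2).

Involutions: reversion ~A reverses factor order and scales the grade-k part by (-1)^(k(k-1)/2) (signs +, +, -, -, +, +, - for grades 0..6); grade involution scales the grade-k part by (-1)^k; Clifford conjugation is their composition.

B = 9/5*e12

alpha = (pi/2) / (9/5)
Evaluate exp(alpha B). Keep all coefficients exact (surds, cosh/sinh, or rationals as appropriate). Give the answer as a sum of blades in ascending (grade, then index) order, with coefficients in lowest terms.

B^2 = (9/5)^2*(e12)^2 = 81/25*(-1) = -81/25 (a basis 2-blade squares to minus the product of its generators' squares).
B^2 = -81/25 — circular case — the even/odd split gives cos and sin: l = 9/5, alpha*l = pi/2, so exp(alpha B) = cos(pi/2) + (sin(pi/2)/(9/5))*B = 0 + (5/9)*B.
Answer: e12


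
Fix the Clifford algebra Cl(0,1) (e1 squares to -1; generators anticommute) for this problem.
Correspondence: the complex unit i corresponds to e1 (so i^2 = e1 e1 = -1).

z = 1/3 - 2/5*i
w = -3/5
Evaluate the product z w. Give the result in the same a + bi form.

In blades: z = 1/3 - 2/5*e1, w = -3/5.
Distribute z over w term by term (generator squares from the signature, products reordered to ascending indices): (1/3)*w = -1/5; (-2/5*e1)*w = 6/25*e1.
Sum: -1/5 + 6/25*e1; translating back through the correspondence:
Answer: -1/5 + 6/25*i


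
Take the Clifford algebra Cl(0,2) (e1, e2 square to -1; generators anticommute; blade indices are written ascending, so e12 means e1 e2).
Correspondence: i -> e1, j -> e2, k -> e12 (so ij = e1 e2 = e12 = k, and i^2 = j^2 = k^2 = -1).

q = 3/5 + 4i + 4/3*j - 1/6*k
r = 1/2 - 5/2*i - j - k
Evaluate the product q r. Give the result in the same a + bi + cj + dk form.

In blades: q = 3/5 + 4*e1 + 4/3*e2 - 1/6*e12, r = 1/2 - 5/2*e1 - e2 - e12.
Distribute q over r term by term (generator squares from the signature, products reordered to ascending indices): (3/5)*r = 3/10 - 3/2*e1 - 3/5*e2 - 3/5*e12; (4*e1)*r = 10 + 2*e1 + 4*e2 - 4*e12; (4/3*e2)*r = 4/3 - 4/3*e1 + 2/3*e2 + 10/3*e12; (-1/6*e12)*r = -1/6 - 1/6*e1 + 5/12*e2 - 1/12*e12.
Sum: 172/15 - e1 + 269/60*e2 - 27/20*e12; translating back through the correspondence:
Answer: 172/15 - i + 269/60*j - 27/20*k


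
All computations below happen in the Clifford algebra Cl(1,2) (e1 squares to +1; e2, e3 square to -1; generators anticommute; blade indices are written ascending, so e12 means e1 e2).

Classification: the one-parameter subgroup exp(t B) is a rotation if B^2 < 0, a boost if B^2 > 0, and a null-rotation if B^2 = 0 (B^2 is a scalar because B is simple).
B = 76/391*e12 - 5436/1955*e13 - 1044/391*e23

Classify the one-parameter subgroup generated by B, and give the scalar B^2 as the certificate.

B^2 term by term: the squares give (76/391)^2*(e12)^2 + (-5436/1955)^2*(e13)^2 + (-1044/391)^2*(e23)^2 = 5776/152881*(+1) + 29550096/3822025*(+1) + 1089936/152881*(-1) = 16/25 (each basis 2-blade squares to minus the product of its generators' squares); cross terms between blades sharing an index anticommute and cancel. So B^2 = 16/25.
Answer: boost, certificate B^2 = 16/25. Because 16/25 is invariant under every versor sandwich, the classification follows from its sign alone.


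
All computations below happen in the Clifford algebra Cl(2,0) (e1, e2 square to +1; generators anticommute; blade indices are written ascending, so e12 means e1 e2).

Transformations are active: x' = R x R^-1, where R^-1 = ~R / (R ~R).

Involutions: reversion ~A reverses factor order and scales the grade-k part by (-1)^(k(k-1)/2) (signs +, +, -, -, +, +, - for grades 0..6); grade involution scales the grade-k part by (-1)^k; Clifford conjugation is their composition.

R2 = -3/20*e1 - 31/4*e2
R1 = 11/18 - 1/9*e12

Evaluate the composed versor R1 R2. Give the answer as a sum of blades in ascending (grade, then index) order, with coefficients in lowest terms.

Distribute over the terms of R1 (each basis-blade product reordered to ascending indices, repeated generators contracted through their squares):
(11/18) R2 = -11/120*e1 - 341/72*e2
(-1/9*e12) R2 = 31/36*e1 - 1/60*e2
Summing the partial products and collecting blades:
Answer: 277/360*e1 - 1711/360*e2


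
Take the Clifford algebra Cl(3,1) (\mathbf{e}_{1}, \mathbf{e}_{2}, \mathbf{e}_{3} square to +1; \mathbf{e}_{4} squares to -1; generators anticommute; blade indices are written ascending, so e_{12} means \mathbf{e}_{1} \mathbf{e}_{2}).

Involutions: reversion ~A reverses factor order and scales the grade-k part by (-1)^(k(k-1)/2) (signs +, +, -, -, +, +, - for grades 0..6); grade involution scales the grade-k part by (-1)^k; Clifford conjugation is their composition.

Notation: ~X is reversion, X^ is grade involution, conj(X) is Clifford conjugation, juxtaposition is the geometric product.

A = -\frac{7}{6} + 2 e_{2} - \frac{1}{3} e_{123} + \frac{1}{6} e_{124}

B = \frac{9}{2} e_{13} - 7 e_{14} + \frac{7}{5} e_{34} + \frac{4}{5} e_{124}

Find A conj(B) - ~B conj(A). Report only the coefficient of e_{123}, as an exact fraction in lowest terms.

first term: \frac{2}{15} + \frac{1}{3} e_{2} + \frac{21}{4} e_{13} - \frac{293}{30} e_{14} + \frac{19}{10} e_{34} + \frac{263}{30} e_{123} - \frac{217}{15} e_{124} - \frac{263}{60} e_{234}
second term: -\frac{2}{15} + \frac{1}{3} e_{2} + \frac{21}{4} e_{13} - \frac{293}{30} e_{14} + \frac{19}{10} e_{34} - \frac{263}{30} e_{123} + \frac{217}{15} e_{124} + \frac{263}{60} e_{234}
Answer: \frac{263}{15}


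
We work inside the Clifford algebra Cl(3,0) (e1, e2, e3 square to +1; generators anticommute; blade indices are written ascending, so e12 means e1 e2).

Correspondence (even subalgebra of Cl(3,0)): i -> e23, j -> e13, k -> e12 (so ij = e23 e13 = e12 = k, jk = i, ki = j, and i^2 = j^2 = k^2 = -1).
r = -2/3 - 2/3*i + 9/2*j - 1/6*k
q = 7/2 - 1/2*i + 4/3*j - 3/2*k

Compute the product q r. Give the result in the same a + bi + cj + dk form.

In blades: q = 7/2 - 3/2*e12 + 4/3*e13 - 1/2*e23, r = -2/3 - 1/6*e12 + 9/2*e13 - 2/3*e23.
Distribute q over r term by term (generator squares from the signature, products reordered to ascending indices): (7/2)*r = -7/3 - 7/12*e12 + 63/4*e13 - 7/3*e23; (-3/2*e12)*r = -1/4 + e12 + e13 + 27/4*e23; (4/3*e13)*r = -6 + 8/9*e12 - 8/9*e13 - 2/9*e23; (-1/2*e23)*r = -1/3 - 9/4*e12 - 1/12*e13 + 1/3*e23.
Sum: -107/12 - 17/18*e12 + 142/9*e13 + 163/36*e23; translating back through the correspondence:
Answer: -107/12 + 163/36*i + 142/9*j - 17/18*k


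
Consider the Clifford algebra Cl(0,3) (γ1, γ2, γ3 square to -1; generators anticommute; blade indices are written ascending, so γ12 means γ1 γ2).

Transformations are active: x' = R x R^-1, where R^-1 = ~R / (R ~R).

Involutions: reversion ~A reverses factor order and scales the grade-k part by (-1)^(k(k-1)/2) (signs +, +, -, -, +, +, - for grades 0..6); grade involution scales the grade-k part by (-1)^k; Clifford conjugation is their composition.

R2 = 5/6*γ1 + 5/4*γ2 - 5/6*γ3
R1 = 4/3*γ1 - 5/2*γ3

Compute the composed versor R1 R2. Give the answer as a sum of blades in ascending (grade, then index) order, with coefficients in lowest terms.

Distribute over the terms of R1 (each basis-blade product reordered to ascending indices, repeated generators contracted through their squares):
(4/3*γ1) R2 = -10/9 + 5/3*γ12 - 10/9*γ13
(-5/2*γ3) R2 = -25/12 + 25/12*γ13 + 25/8*γ23
Summing the partial products and collecting blades:
Answer: -115/36 + 5/3*γ12 + 35/36*γ13 + 25/8*γ23


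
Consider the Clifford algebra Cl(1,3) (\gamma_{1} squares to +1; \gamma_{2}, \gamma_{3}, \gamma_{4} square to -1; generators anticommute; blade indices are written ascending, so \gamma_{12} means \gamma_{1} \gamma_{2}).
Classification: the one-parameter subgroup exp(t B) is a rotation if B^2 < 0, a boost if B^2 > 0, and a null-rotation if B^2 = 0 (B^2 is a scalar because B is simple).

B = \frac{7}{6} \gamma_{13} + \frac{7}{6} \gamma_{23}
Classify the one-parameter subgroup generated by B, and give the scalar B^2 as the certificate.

B^2 term by term: the squares give (\frac{7}{6})^2*(\gamma_{13})^2 + (\frac{7}{6})^2*(\gamma_{23})^2 = \frac{49}{36}*(+1) + \frac{49}{36}*(-1) = 0 (each basis 2-blade squares to minus the product of its generators' squares); cross terms between blades sharing an index anticommute and cancel. So B^2 = 0.
Answer: null-rotation, certificate B^2 = 0. The class reads off the invariant scalar 0 directly.


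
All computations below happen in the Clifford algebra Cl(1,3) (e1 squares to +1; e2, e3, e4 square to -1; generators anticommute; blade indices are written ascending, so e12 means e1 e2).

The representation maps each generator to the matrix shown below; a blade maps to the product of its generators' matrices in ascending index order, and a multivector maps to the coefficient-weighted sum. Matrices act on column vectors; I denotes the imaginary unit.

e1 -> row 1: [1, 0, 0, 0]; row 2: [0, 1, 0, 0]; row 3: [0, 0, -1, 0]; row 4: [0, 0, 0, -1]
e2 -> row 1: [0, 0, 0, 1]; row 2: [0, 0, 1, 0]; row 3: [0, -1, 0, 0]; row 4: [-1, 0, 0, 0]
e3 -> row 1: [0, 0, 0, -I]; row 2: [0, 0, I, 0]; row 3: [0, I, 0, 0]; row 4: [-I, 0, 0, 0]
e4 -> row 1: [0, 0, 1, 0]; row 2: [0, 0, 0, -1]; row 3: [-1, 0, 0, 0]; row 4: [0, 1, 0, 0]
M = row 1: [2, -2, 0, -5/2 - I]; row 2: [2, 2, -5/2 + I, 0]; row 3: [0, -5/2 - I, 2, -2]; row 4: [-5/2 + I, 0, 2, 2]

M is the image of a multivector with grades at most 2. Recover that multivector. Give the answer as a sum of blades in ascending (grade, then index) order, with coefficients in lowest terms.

Method: the blade images are trace-orthogonal — tr(rho(e_A) rho(e_B)^-1) = 4 if A = B and 0 otherwise — and rho(e_A)^-1 = (e_A)^2 * rho(e_A) with (e_A)^2 = +1 or -1, so the coefficient of e_A in the preimage is (e_A)^2 * tr(M rho(e_A))/4.
Nonzero projections over blades of grade <= 2: 1: (1)^2 = +1, tr(M 1) = 8, coefficient 2; e12: (e12)^2 = +1, tr(M rho(e12)) = -10, coefficient -5/2; e13: (e13)^2 = +1, tr(M rho(e13)) = 4, coefficient 1; e24: (e24)^2 = -1, tr(M rho(e24)) = 8, coefficient -2. Every other blade of grade <= 2 projects to 0.
Answer: 2 - 5/2*e12 + e13 - 2*e24


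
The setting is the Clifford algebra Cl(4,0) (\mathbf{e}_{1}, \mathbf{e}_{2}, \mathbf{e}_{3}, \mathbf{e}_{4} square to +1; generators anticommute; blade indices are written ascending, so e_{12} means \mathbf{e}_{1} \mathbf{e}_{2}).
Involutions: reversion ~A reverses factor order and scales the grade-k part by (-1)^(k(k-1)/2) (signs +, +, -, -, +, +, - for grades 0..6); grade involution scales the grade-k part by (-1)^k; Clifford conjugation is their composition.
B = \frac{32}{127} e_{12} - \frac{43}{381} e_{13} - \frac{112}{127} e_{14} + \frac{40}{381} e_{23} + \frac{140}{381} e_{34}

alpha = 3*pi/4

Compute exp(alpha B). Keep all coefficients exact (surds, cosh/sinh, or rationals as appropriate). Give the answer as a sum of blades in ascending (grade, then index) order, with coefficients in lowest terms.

B^2 term by term: the squares give (\frac{32}{127})^2*(e_{12})^2 + (-\frac{43}{381})^2*(e_{13})^2 + (-\frac{112}{127})^2*(e_{14})^2 + (\frac{40}{381})^2*(e_{23})^2 + (\frac{140}{381})^2*(e_{34})^2 = \frac{1024}{16129}*(-1) + \frac{1849}{145161}*(-1) + \frac{12544}{16129}*(-1) + \frac{1600}{145161}*(-1) + \frac{19600}{145161}*(-1) = -1 (each basis 2-blade squares to minus the product of its generators' squares); cross terms between blades sharing an index anticommute and cancel; the commuting (index-disjoint) pairs give grade-4 terms 2*c*c'*(blade product), which cancel blade by blade — e_{1234}: \frac{8960}{48387} - \frac{8960}{48387} = 0 — confirming B is simple. So B^2 = -1.
B^2 = -1 — a negative square means the series sums to a rotation: l = 1, alpha*l = \frac{3 \pi}{4}, so exp(alpha B) = cos(\frac{3 \pi}{4}) + (sin(\frac{3 \pi}{4})/1)*B = - \frac{\sqrt{2}}{2} + (\frac{\sqrt{2}}{2})*B.
Answer: - \frac{\sqrt{2}}{2} + \frac{16 \sqrt{2}}{127} e_{12} - \frac{43 \sqrt{2}}{762} e_{13} - \frac{56 \sqrt{2}}{127} e_{14} + \frac{20 \sqrt{2}}{381} e_{23} + \frac{70 \sqrt{2}}{381} e_{34}


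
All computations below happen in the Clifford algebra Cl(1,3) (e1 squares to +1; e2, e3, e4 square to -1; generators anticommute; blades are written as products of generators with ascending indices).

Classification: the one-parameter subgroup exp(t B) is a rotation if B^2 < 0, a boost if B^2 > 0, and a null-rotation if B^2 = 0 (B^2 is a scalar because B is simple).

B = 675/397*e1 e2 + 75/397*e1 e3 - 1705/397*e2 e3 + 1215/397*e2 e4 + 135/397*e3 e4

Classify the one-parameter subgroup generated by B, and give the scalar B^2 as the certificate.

B^2 term by term: the squares give (675/397)^2*(e1 e2)^2 + (75/397)^2*(e1 e3)^2 + (-1705/397)^2*(e2 e3)^2 + (1215/397)^2*(e2 e4)^2 + (135/397)^2*(e3 e4)^2 = 455625/157609*(+1) + 5625/157609*(+1) + 2907025/157609*(-1) + 1476225/157609*(-1) + 18225/157609*(-1) = -25 (each basis 2-blade squares to minus the product of its generators' squares); cross terms between blades sharing an index anticommute and cancel; the commuting (index-disjoint) pairs give grade-4 terms 2*c*c'*(blade product), which cancel blade by blade — e1 e2 e3 e4: 182250/157609 - 182250/157609 = 0 — confirming B is simple. So B^2 = -25.
Answer: rotation, certificate B^2 = -25. No conjugation can change B^2 = -25; the sign gives the class.


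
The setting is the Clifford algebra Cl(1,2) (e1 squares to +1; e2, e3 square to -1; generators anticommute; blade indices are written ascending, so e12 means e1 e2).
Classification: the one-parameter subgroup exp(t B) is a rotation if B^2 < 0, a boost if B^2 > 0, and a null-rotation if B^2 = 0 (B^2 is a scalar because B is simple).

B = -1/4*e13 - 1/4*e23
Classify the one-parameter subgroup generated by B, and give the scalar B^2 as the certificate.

B^2 term by term: the squares give (-1/4)^2*(e13)^2 + (-1/4)^2*(e23)^2 = 1/16*(+1) + 1/16*(-1) = 0 (each basis 2-blade squares to minus the product of its generators' squares); cross terms between blades sharing an index anticommute and cancel. So B^2 = 0.
Answer: null-rotation, certificate B^2 = 0. Certificate logic: 0 is a conjugation-invariant scalar, so its sign fixes rotation versus boost versus null-rotation outright.


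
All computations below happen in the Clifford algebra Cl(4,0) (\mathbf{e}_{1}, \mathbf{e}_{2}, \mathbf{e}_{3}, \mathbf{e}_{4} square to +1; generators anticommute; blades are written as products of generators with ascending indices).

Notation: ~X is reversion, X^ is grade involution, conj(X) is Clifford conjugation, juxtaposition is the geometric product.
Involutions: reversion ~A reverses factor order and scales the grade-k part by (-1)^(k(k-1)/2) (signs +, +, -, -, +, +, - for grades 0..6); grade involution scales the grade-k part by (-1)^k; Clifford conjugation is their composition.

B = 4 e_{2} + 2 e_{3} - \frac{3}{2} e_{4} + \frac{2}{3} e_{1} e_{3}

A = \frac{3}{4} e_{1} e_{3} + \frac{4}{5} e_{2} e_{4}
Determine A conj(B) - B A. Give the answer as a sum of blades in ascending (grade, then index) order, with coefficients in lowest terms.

first term: \frac{1}{2} - \frac{3}{2} e_{1} + \frac{6}{5} e_{2} + \frac{16}{5} e_{4} + 3 e_{1} e_{2} e_{3} + \frac{9}{8} e_{1} e_{3} e_{4} + \frac{8}{5} e_{2} e_{3} e_{4} + \frac{8}{15} e_{1} e_{2} e_{3} e_{4}
second term: -\frac{1}{2} - \frac{3}{2} e_{1} + \frac{6}{5} e_{2} + \frac{16}{5} e_{4} - 3 e_{1} e_{2} e_{3} - \frac{9}{8} e_{1} e_{3} e_{4} - \frac{8}{5} e_{2} e_{3} e_{4} - \frac{8}{15} e_{1} e_{2} e_{3} e_{4}
Answer: 1 + 6 e_{1} e_{2} e_{3} + \frac{9}{4} e_{1} e_{3} e_{4} + \frac{16}{5} e_{2} e_{3} e_{4} + \frac{16}{15} e_{1} e_{2} e_{3} e_{4}


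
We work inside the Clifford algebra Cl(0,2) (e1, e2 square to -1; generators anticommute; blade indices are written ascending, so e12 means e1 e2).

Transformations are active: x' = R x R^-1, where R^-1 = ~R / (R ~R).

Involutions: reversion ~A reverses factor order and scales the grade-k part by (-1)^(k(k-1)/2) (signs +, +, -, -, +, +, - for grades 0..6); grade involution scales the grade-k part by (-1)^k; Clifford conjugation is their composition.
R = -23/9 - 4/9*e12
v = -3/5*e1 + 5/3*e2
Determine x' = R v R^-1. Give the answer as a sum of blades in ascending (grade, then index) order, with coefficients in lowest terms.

~R = -23/9 + 4/9*e12, and R ~R = 545/81, so R^-1 = ~R / (545/81).
R v = 307/135*e1 - 539/135*e2
Answer: -9217/8175*e1 + 3723/2725*e2


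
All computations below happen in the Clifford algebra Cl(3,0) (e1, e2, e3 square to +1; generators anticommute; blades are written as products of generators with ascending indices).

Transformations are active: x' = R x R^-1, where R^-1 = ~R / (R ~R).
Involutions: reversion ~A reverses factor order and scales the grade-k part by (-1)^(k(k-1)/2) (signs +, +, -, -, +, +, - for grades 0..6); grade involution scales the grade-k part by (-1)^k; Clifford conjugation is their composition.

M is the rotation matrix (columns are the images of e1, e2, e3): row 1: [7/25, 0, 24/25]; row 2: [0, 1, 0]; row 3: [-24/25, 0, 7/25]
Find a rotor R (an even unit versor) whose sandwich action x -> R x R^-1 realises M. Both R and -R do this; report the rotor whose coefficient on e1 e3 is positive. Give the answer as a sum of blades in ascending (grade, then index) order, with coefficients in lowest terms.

Method: write R = a + b12*e1 e2 + b13*e1 e3 + b23*e2 e3 with a^2 + b12^2 + b13^2 + b23^2 = 1 (so R^-1 = ~R). Expanding the columns R e_j ~R gives tr M = 4a^2 - 1 and, from the antisymmetric part, M21 - M12 = -4a*b12, M13 - M31 = 4a*b13, M32 - M23 = -4a*b23.
Here tr M = 39/25, so a^2 = (1 + tr M)/4 = 16/25 and a = ±4/5. Taking a = 4/5: M21 - M12 = 0, M13 - M31 = 48/25, M32 - M23 = 0, giving b12 = 0, b13 = 3/5, b23 = 0, i.e. R = 4/5 + 3/5*e1 e3.
Its e1 e3 coefficient is already positive.
Answer: 4/5 + 3/5*e1 e3. Recall the cover is two-to-one: with M of trace 39/25, both preimages act alike, and the stated e1 e3 sign chooses the sheet.


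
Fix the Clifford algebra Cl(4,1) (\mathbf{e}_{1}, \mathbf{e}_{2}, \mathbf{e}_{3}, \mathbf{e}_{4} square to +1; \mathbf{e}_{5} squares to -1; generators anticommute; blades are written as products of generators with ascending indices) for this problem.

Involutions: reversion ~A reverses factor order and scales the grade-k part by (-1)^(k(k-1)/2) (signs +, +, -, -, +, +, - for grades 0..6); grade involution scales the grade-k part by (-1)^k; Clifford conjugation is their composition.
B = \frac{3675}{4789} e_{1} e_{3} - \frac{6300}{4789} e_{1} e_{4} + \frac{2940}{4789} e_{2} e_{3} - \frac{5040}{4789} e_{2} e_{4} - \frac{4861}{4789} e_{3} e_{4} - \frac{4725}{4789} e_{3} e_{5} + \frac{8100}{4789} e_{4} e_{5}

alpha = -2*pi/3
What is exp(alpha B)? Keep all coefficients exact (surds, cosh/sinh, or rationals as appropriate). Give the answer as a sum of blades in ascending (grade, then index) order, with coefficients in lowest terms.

B^2 term by term: the squares give (\frac{3675}{4789})^2*(e_{1} e_{3})^2 + (-\frac{6300}{4789})^2*(e_{1} e_{4})^2 + (\frac{2940}{4789})^2*(e_{2} e_{3})^2 + (-\frac{5040}{4789})^2*(e_{2} e_{4})^2 + (-\frac{4861}{4789})^2*(e_{3} e_{4})^2 + (-\frac{4725}{4789})^2*(e_{3} e_{5})^2 + (\frac{8100}{4789})^2*(e_{4} e_{5})^2 = \frac{13505625}{22934521}*(-1) + \frac{39690000}{22934521}*(-1) + \frac{8643600}{22934521}*(-1) + \frac{25401600}{22934521}*(-1) + \frac{23629321}{22934521}*(-1) + \frac{22325625}{22934521}*(+1) + \frac{65610000}{22934521}*(+1) = -1 (each basis 2-blade squares to minus the product of its generators' squares); cross terms between blades sharing an index anticommute and cancel; the commuting (index-disjoint) pairs give grade-4 terms 2*c*c'*(blade product), which cancel blade by blade — e_{1} e_{2} e_{3} e_{4}: \frac{37044000}{22934521} - \frac{37044000}{22934521} = 0; e_{1} e_{3} e_{4} e_{5}: \frac{59535000}{22934521} - \frac{59535000}{22934521} = 0; e_{2} e_{3} e_{4} e_{5}: \frac{47628000}{22934521} - \frac{47628000}{22934521} = 0 — confirming B is simple. So B^2 = -1.
B^2 = -1 — the negative square puts this in the circular regime; l = 1, alpha*l = - \frac{2 \pi}{3}, so exp(alpha B) = cos(- \frac{2 \pi}{3}) + (sin(- \frac{2 \pi}{3})/1)*B = - \frac{1}{2} + (- \frac{\sqrt{3}}{2})*B.
Answer: - \frac{1}{2} - \frac{3675 \sqrt{3}}{9578} e_{1} e_{3} + \frac{3150 \sqrt{3}}{4789} e_{1} e_{4} - \frac{1470 \sqrt{3}}{4789} e_{2} e_{3} + \frac{2520 \sqrt{3}}{4789} e_{2} e_{4} + \frac{4861 \sqrt{3}}{9578} e_{3} e_{4} + \frac{4725 \sqrt{3}}{9578} e_{3} e_{5} - \frac{4050 \sqrt{3}}{4789} e_{4} e_{5}


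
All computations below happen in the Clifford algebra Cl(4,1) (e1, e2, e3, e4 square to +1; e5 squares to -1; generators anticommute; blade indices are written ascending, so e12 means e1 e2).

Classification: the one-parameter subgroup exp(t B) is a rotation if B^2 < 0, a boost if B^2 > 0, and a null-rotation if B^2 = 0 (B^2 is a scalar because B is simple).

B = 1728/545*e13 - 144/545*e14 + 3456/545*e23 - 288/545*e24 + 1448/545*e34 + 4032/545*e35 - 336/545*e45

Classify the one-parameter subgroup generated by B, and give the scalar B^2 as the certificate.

B^2 term by term: the squares give (1728/545)^2*(e13)^2 + (-144/545)^2*(e14)^2 + (3456/545)^2*(e23)^2 + (-288/545)^2*(e24)^2 + (1448/545)^2*(e34)^2 + (4032/545)^2*(e35)^2 + (-336/545)^2*(e45)^2 = 2985984/297025*(-1) + 20736/297025*(-1) + 11943936/297025*(-1) + 82944/297025*(-1) + 2096704/297025*(-1) + 16257024/297025*(+1) + 112896/297025*(+1) = -64/25 (each basis 2-blade squares to minus the product of its generators' squares); cross terms between blades sharing an index anticommute and cancel; the commuting (index-disjoint) pairs give grade-4 terms 2*c*c'*(blade product), which cancel blade by blade — e1234: 995328/297025 - 995328/297025 = 0; e1345: -1161216/297025 + 1161216/297025 = 0; e2345: -2322432/297025 + 2322432/297025 = 0 — confirming B is simple. So B^2 = -64/25.
Answer: rotation, certificate B^2 = -64/25. Why this suffices: the scalar -64/25 survives any versor conjugation, so its sign alone determines the class however B is presented.


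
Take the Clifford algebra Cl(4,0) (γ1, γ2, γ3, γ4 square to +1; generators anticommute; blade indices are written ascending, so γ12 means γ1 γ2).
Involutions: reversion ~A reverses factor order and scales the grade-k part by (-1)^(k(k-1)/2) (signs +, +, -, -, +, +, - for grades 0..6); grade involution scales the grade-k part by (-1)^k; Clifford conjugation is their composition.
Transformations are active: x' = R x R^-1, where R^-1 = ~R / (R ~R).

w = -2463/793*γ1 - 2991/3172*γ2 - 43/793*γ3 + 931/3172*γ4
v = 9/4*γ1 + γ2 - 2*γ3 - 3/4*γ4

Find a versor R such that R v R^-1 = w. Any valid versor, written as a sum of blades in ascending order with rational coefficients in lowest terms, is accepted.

Here q(v) = q(w) = 85/8; the classical choice R = v + w = -2715/3172*γ1 + 181/3172*γ2 - 1629/793*γ3 - 362/793*γ4 then realises v -> w under the sandwich.
Answer: -2715/3172*γ1 + 181/3172*γ2 - 1629/793*γ3 - 362/793*γ4


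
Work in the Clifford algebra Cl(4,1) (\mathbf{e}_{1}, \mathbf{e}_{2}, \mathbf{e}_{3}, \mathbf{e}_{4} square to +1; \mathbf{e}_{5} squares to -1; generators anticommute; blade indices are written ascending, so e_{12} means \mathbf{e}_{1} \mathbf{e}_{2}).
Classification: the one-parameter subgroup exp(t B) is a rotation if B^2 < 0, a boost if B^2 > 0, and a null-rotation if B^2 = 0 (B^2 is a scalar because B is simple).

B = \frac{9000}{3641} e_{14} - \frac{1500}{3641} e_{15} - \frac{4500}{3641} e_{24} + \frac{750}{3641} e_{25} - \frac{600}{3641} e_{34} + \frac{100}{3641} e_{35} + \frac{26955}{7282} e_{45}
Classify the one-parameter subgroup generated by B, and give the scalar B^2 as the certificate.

B^2 term by term: the squares give (\frac{9000}{3641})^2*(e_{14})^2 + (-\frac{1500}{3641})^2*(e_{15})^2 + (-\frac{4500}{3641})^2*(e_{24})^2 + (\frac{750}{3641})^2*(e_{25})^2 + (-\frac{600}{3641})^2*(e_{34})^2 + (\frac{100}{3641})^2*(e_{35})^2 + (\frac{26955}{7282})^2*(e_{45})^2 = \frac{81000000}{13256881}*(-1) + \frac{2250000}{13256881}*(+1) + \frac{20250000}{13256881}*(-1) + \frac{562500}{13256881}*(+1) + \frac{360000}{13256881}*(-1) + \frac{10000}{13256881}*(+1) + \frac{726572025}{53027524}*(+1) = \frac{25}{4} (each basis 2-blade squares to minus the product of its generators' squares); cross terms between blades sharing an index anticommute and cancel; the commuting (index-disjoint) pairs give grade-4 terms 2*c*c'*(blade product), which cancel blade by blade — e_{1245}: -\frac{13500000}{13256881} + \frac{13500000}{13256881} = 0; e_{1345}: -\frac{1800000}{13256881} + \frac{1800000}{13256881} = 0; e_{2345}: \frac{900000}{13256881} - \frac{900000}{13256881} = 0 — confirming B is simple. So B^2 = \frac{25}{4}.
Answer: boost, certificate B^2 = \frac{25}{4}. Because \frac{25}{4} is invariant under every versor sandwich, the classification follows from its sign alone.


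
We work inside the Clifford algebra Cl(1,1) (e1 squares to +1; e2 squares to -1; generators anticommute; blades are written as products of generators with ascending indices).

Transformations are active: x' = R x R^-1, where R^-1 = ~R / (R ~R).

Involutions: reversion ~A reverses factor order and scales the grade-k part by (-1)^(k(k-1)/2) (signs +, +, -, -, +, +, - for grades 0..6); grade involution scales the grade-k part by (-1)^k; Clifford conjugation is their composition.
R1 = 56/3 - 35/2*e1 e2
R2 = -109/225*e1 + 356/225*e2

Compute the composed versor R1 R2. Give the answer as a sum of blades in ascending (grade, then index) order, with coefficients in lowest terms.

Distribute over the terms of R1 (each basis-blade product reordered to ascending indices, repeated generators contracted through their squares):
(56/3) R2 = -6104/675*e1 + 19936/675*e2
(-35/2*e1 e2) R2 = 1246/45*e1 - 763/90*e2
Summing the partial products and collecting blades:
Answer: 12586/675*e1 + 28427/1350*e2


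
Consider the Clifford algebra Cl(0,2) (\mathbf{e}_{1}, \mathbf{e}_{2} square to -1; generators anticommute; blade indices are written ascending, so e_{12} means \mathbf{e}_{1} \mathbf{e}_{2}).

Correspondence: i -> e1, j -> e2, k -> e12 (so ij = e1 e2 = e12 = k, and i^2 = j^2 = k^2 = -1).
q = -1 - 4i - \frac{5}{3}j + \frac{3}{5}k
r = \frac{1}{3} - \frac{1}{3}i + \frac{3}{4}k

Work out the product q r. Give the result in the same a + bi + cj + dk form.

In blades: q = -1 - 4 e_{1} - \frac{5}{3} e_{2} + \frac{3}{5} e_{12}, r = \frac{1}{3} - \frac{1}{3} e_{1} + \frac{3}{4} e_{12}.
Distribute q over r term by term (generator squares from the signature, products reordered to ascending indices): (-1)*r = -\frac{1}{3} + \frac{1}{3} e_{1} - \frac{3}{4} e_{12}; (-4 e_{1})*r = -\frac{4}{3} - \frac{4}{3} e_{1} + 3 e_{2}; (-\frac{5}{3} e_{2})*r = -\frac{5}{4} e_{1} - \frac{5}{9} e_{2} - \frac{5}{9} e_{12}; (\frac{3}{5} e_{12})*r = -\frac{9}{20} - \frac{1}{5} e_{2} + \frac{1}{5} e_{12}.
Sum: -\frac{127}{60} - \frac{9}{4} e_{1} + \frac{101}{45} e_{2} - \frac{199}{180} e_{12}; translating back through the correspondence:
Answer: -\frac{127}{60} - \frac{9}{4}i + \frac{101}{45}j - \frac{199}{180}k


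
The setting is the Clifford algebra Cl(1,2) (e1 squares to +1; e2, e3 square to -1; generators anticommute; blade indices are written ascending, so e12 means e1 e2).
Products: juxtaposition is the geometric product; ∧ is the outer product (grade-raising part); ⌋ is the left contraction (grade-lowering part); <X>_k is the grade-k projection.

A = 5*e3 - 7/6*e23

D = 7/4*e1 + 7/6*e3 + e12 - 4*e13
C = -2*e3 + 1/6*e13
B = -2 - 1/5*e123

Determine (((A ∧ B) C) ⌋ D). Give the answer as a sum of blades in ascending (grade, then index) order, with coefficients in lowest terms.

step 1: -10*e3 + 7/3*e23
step 2: -20 - 5/3*e1 + 14/3*e2 - 7/18*e12
step 3: -119/36 - 91/3*e1 - 5/3*e2 - 50/3*e3 - 20*e12 + 80*e13
Answer: -119/36 - 91/3*e1 - 5/3*e2 - 50/3*e3 - 20*e12 + 80*e13


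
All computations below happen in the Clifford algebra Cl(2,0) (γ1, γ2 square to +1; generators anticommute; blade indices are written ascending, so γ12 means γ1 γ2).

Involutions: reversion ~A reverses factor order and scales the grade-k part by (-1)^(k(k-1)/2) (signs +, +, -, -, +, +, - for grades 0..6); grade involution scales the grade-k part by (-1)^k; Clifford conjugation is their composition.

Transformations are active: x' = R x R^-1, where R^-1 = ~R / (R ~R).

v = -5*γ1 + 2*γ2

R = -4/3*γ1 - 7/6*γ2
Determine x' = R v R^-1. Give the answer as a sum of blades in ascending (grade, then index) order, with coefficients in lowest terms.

~R = -4/3*γ1 - 7/6*γ2, and R ~R = 113/36, so R^-1 = ~R / (113/36).
R v = 13/3 - 17/2*γ12
Answer: 149/113*γ1 - 590/113*γ2


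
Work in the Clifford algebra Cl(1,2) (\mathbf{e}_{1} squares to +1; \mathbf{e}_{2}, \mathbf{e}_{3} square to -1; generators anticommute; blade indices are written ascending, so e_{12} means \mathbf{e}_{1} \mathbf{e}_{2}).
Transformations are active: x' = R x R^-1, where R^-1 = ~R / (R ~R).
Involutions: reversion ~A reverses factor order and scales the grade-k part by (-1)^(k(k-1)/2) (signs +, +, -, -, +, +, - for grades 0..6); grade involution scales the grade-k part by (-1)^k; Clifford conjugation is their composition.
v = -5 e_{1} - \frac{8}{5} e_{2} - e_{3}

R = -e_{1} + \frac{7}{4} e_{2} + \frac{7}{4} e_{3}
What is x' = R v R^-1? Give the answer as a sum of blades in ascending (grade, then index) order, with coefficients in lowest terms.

~R = -e_{1} + \frac{7}{4} e_{2} + \frac{7}{4} e_{3}, and R ~R = -\frac{41}{8}, so R^-1 = ~R / (-\frac{41}{8}).
R v = \frac{191}{20} + \frac{207}{20} e_{12} + \frac{39}{4} e_{13} + \frac{21}{20} e_{23}
Answer: \frac{1789}{205} e_{1} - \frac{1009}{205} e_{2} - \frac{1132}{205} e_{3}


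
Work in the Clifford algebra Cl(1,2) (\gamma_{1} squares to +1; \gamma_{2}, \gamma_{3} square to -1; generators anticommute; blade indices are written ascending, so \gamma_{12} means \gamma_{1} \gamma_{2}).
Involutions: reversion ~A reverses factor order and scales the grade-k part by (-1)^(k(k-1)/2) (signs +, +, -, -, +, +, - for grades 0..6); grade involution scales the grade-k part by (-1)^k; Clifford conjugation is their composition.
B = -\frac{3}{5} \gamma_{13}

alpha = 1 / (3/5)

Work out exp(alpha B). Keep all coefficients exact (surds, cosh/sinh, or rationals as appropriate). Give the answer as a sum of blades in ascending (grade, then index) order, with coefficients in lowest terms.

B^2 = (-\frac{3}{5})^2*(\gamma_{13})^2 = \frac{9}{25}*(+1) = \frac{9}{25} (a basis 2-blade squares to minus the product of its generators' squares).
B^2 = \frac{9}{25} — B^2 > 0, so the exponential closes hyperbolically: l = \frac{3}{5}, alpha*l = 1, so exp(alpha B) = cosh(1) + (sinh(1)/(\frac{3}{5}))*B = \cosh{\left(1 \right)} + (\frac{5 \sinh{\left(1 \right)}}{3})*B.
Answer: \cosh{\left(1 \right)} - \sinh{\left(1 \right)} \gamma_{13}


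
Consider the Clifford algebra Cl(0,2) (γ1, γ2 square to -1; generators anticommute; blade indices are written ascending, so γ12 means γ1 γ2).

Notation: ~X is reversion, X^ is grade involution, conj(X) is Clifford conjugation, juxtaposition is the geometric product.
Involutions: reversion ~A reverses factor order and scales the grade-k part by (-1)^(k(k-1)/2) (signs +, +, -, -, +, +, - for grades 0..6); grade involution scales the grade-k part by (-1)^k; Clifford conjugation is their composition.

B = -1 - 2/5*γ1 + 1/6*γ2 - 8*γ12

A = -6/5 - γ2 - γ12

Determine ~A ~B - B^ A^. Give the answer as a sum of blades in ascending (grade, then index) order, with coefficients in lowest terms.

first term: -199/30 - 1153/150*γ1 + 2/5*γ2 - 11*γ12
second term: -199/30 + 1153/150*γ1 - 2/5*γ2 + 11*γ12
Answer: -1153/75*γ1 + 4/5*γ2 - 22*γ12


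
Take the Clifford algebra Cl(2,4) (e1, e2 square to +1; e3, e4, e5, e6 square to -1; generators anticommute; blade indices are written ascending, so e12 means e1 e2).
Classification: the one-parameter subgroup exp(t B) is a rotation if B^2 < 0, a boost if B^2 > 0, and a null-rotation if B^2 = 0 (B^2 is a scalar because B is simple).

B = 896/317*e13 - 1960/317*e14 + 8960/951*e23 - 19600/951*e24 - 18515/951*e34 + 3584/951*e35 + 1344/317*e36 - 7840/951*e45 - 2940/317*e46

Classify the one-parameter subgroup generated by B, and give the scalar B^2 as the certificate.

B^2 term by term: the squares give (896/317)^2*(e13)^2 + (-1960/317)^2*(e14)^2 + (8960/951)^2*(e23)^2 + (-19600/951)^2*(e24)^2 + (-18515/951)^2*(e34)^2 + (3584/951)^2*(e35)^2 + (1344/317)^2*(e36)^2 + (-7840/951)^2*(e45)^2 + (-2940/317)^2*(e46)^2 = 802816/100489*(+1) + 3841600/100489*(+1) + 80281600/904401*(+1) + 384160000/904401*(+1) + 342805225/904401*(-1) + 12845056/904401*(-1) + 1806336/100489*(-1) + 61465600/904401*(-1) + 8643600/100489*(-1) = -49/9 (each basis 2-blade squares to minus the product of its generators' squares); cross terms between blades sharing an index anticommute and cancel; the commuting (index-disjoint) pairs give grade-4 terms 2*c*c'*(blade product), which cancel blade by blade — e1234: 35123200/301467 - 35123200/301467 = 0; e1345: -14049280/301467 + 14049280/301467 = 0; e1346: -5268480/100489 + 5268480/100489 = 0; e2345: -140492800/904401 + 140492800/904401 = 0; e2346: -17561600/100489 + 17561600/100489 = 0; e3456: 7024640/100489 - 7024640/100489 = 0 — confirming B is simple. So B^2 = -49/9.
Answer: rotation, certificate B^2 = -49/9. B^2 = -49/9 is basis-independent, so its sign is the whole story.


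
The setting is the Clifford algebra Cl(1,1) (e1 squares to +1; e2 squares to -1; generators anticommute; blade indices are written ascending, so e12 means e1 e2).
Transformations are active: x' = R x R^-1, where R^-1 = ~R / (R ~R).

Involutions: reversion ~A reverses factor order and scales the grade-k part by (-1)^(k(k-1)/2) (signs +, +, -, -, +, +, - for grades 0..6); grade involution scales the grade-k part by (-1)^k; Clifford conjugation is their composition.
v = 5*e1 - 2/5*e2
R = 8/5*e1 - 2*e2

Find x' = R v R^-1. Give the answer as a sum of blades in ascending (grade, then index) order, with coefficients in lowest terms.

~R = 8/5*e1 - 2*e2, and R ~R = -36/25, so R^-1 = ~R / (-36/25).
R v = 36/5 + 234/25*e12
Answer: -21*e1 + 102/5*e2


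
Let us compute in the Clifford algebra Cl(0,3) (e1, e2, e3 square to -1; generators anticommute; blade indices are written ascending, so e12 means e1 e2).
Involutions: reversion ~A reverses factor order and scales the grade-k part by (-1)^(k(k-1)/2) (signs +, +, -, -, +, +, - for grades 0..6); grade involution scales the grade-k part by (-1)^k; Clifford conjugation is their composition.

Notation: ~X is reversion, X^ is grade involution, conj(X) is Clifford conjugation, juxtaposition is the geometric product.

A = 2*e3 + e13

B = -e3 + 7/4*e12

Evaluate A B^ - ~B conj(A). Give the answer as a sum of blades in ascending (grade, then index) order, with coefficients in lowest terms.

first term: -2 - e1 - 7/4*e23 + 7/2*e123
second term: -2 + e1 + 7/4*e23 + 7/2*e123
Answer: -2*e1 - 7/2*e23
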